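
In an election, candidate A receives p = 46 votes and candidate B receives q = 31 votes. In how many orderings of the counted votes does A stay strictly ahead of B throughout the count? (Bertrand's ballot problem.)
Strict-lead orderings = 625064902463937583200

Total orderings of the 77 votes with 46 for A: C(77, 46) = 3208666499314879593760. By the Bertrand ballot formula (Cycle Lemma / reflection principle), the number of orderings in which A is strictly ahead of B throughout is (p − q)/(p + q) · C(p + q, p) = (46 − 31)/(46 + 31) · 3208666499314879593760 = 625064902463937583200.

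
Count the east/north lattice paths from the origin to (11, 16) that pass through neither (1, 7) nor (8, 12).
Number of paths = 8111681

Inclusion–exclusion. Total paths: C(27, 11) = 13037895. Through P₁: C(8, 1)·C(19, 10) = 739024. Through P₂: C(20, 8)·C(7, 3) = 4408950. Since P₁ is strictly southwest of P₂, a monotone path through both must visit P₁ then P₂; paths through both = C(8, 1)·C(12, 7)·C(7, 3) = 221760. Avoid both = 13037895 − 739024 − 4408950 + 221760 = 8111681.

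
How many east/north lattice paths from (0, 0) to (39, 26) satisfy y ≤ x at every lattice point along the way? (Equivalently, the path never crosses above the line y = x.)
Number of paths = 350908747657532568

By the reflection principle (André's argument), the number of monotone paths to (39, 26) with n ≤ m that never go above y = x is C(65, 39) − C(65, 40) = 1002596421878664480 − 651687674221131912 = 350908747657532568.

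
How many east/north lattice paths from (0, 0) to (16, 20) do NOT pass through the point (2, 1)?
Number of paths = 4851444510

Total paths from (0, 0) to (16, 20): C(36, 16) = 7307872110. Paths through (2, 1): (paths (0, 0) → (2, 1)) × (paths (2, 1) → (16, 20)) = C(3, 2) · C(33, 14) = 3 · 818809200 = 2456427600. Avoidance count = 7307872110 − 2456427600 = 4851444510.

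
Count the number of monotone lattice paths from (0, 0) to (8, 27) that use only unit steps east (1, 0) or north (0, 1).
Number of paths = 23535820

A monotone lattice path from (0, 0) to (8, 27) consists of 8 east steps and 27 north steps in some order, so it is determined by which 8 of the 35 steps are east. The count is C(35, 8) = 23535820.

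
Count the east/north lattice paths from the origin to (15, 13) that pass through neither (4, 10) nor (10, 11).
Number of paths = 29817907

Inclusion–exclusion. Total paths: C(28, 15) = 37442160. Through P₁: C(14, 4)·C(14, 11) = 364364. Through P₂: C(21, 10)·C(7, 5) = 7407036. Since P₁ is strictly southwest of P₂, a monotone path through both must visit P₁ then P₂; paths through both = C(14, 4)·C(7, 6)·C(7, 5) = 147147. Avoid both = 37442160 − 364364 − 7407036 + 147147 = 29817907.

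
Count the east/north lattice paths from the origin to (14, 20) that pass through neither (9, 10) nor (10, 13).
Number of paths = 858961686

Inclusion–exclusion. Total paths: C(34, 14) = 1391975640. Through P₁: C(19, 9)·C(15, 5) = 277411134. Through P₂: C(23, 10)·C(11, 4) = 377541780. Since P₁ is strictly southwest of P₂, a monotone path through both must visit P₁ then P₂; paths through both = C(19, 9)·C(4, 1)·C(11, 4) = 121938960. Avoid both = 1391975640 − 277411134 − 377541780 + 121938960 = 858961686.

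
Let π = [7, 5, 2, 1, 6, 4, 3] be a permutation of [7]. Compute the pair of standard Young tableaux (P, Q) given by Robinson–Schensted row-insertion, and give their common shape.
P = [1, 3] / [2, 4] / [5, 6] / [7];  Q = [1, 5] / [2, 6] / [3, 7] / [4];  common shape = (2, 2, 2, 1)

Row-insert the values π_1, π_2, … into P one at a time, bumping the leftmost entry strictly greater than the inserted value down to the next row. The recording tableau Q records, in position (i, j), the step at which that cell was added to P.
  Insert 7 (step 1): P = [7];  Q = [1]
  Insert 5 (step 2): P = [5] / [7];  Q = [1] / [2]
  Insert 2 (step 3): P = [2] / [5] / [7];  Q = [1] / [2] / [3]
  Insert 1 (step 4): P = [1] / [2] / [5] / [7];  Q = [1] / [2] / [3] / [4]
  Insert 6 (step 5): P = [1, 6] / [2] / [5] / [7];  Q = [1, 5] / [2] / [3] / [4]
  Insert 4 (step 6): P = [1, 4] / [2, 6] / [5] / [7];  Q = [1, 5] / [2, 6] / [3] / [4]
  Insert 3 (step 7): P = [1, 3] / [2, 4] / [5, 6] / [7];  Q = [1, 5] / [2, 6] / [3, 7] / [4]
Final shape: (2, 2, 2, 1).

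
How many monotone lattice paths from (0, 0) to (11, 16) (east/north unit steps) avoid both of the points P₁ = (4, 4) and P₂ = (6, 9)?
Number of paths = 6711015

Inclusion–exclusion. Total paths: C(27, 11) = 13037895. Through P₁: C(8, 4)·C(19, 7) = 3527160. Through P₂: C(15, 6)·C(12, 5) = 3963960. Since P₁ is strictly southwest of P₂, a monotone path through both must visit P₁ then P₂; paths through both = C(8, 4)·C(7, 2)·C(12, 5) = 1164240. Avoid both = 13037895 − 3527160 − 3963960 + 1164240 = 6711015.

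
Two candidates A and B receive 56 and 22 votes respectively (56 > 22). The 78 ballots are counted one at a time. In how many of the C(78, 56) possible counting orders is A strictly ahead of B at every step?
Strict-lead orderings = 6176744369371087060

Total orderings of the 78 votes with 56 for A: C(78, 56) = 14170178259145435020. By the Bertrand ballot formula (Cycle Lemma / reflection principle), the number of orderings in which A is strictly ahead of B throughout is (p − q)/(p + q) · C(p + q, p) = (56 − 22)/(56 + 22) · 14170178259145435020 = 6176744369371087060.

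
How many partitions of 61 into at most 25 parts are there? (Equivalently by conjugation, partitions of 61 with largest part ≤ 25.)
p(61, parts ≤ 25) = 1040463

Use the recurrence p(n, m) = p(n, m−1) + p(n−m, m): either the largest part is < m (count p(n, m−1)) or the largest part is exactly m (remove one copy of m, count p(n−m, m)). With p(0, ·) = 1 this gives p(61, parts ≤ 25) = 1040463. (By conjugating Young diagrams, this also counts partitions of 61 into at most 25 parts.)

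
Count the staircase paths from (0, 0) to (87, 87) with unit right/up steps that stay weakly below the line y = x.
C_87 = 16435314834665426797069144960762886143367590394940

These NE paths below the diagonal are counted by the Catalan number C_n = (1/(n + 1)) · C(2n, n). For n = 87: C_87 = (1/88) · C(174, 87) = 1446307705450557558142084756547133980616347954754720/88 = 16435314834665426797069144960762886143367590394940.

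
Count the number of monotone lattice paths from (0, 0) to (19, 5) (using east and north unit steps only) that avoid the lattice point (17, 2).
Number of paths = 40794

Total paths from (0, 0) to (19, 5): C(24, 19) = 42504. Paths through (17, 2): (paths (0, 0) → (17, 2)) × (paths (17, 2) → (19, 5)) = C(19, 17) · C(5, 2) = 171 · 10 = 1710. Avoidance count = 42504 − 1710 = 40794.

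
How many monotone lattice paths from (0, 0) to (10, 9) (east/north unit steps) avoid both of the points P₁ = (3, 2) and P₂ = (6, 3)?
Number of paths = 48818

Inclusion–exclusion. Total paths: C(19, 10) = 92378. Through P₁: C(5, 3)·C(14, 7) = 34320. Through P₂: C(9, 6)·C(10, 4) = 17640. Since P₁ is strictly southwest of P₂, a monotone path through both must visit P₁ then P₂; paths through both = C(5, 3)·C(4, 3)·C(10, 4) = 8400. Avoid both = 92378 − 34320 − 17640 + 8400 = 48818.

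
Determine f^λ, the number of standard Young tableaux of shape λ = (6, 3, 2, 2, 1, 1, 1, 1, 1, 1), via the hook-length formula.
# SYT of shape (6, 3, 2, 2, 1, 1, 1, 1, 1, 1) = 7407036

Hook-length formula: f^λ = n! / Π hook(c), product over all cells c of the Young diagram. For λ = (6, 3, 2, 2, 1, 1, 1, 1, 1, 1), n = 19 boxes. Hook lengths by row (left-to-right, top-to-bottom): [15, 8, 5, 3, 2, 1]; [11, 4, 1]; [9, 2]; [8, 1]; [6]; [5]; [4]; [3]; [2]; [1]. Product of hooks = 16422912000. So f^λ = 19! / 16422912000 = 121645100408832000 / 16422912000 = 7407036.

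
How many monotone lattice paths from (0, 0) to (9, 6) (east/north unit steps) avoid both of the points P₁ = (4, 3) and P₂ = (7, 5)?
Number of paths = 1719

Inclusion–exclusion. Total paths: C(15, 9) = 5005. Through P₁: C(7, 4)·C(8, 5) = 1960. Through P₂: C(12, 7)·C(3, 2) = 2376. Since P₁ is strictly southwest of P₂, a monotone path through both must visit P₁ then P₂; paths through both = C(7, 4)·C(5, 3)·C(3, 2) = 1050. Avoid both = 5005 − 1960 − 2376 + 1050 = 1719.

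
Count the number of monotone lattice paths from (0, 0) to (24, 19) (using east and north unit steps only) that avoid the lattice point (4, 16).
Number of paths = 800463851355

Total paths from (0, 0) to (24, 19): C(43, 24) = 800472431850. Paths through (4, 16): (paths (0, 0) → (4, 16)) × (paths (4, 16) → (24, 19)) = C(20, 4) · C(23, 20) = 4845 · 1771 = 8580495. Avoidance count = 800472431850 − 8580495 = 800463851355.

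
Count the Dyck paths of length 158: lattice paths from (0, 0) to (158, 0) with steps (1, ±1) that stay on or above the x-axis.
C_79 = 289450081175264899454283846029490767264392230

These Dyck paths are counted by the Catalan number C_n = (1/(n + 1)) · C(2n, n). For n = 79: C_79 = (1/80) · C(158, 79) = 23156006494021191956342707682359261381151378400/80 = 289450081175264899454283846029490767264392230.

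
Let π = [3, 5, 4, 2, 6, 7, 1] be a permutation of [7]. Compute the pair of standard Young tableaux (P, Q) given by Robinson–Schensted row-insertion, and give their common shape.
P = [1, 4, 6, 7] / [2] / [3] / [5];  Q = [1, 2, 5, 6] / [3] / [4] / [7];  common shape = (4, 1, 1, 1)

Row-insert the values π_1, π_2, … into P one at a time, bumping the leftmost entry strictly greater than the inserted value down to the next row. The recording tableau Q records, in position (i, j), the step at which that cell was added to P.
  Insert 3 (step 1): P = [3];  Q = [1]
  Insert 5 (step 2): P = [3, 5];  Q = [1, 2]
  Insert 4 (step 3): P = [3, 4] / [5];  Q = [1, 2] / [3]
  Insert 2 (step 4): P = [2, 4] / [3] / [5];  Q = [1, 2] / [3] / [4]
  Insert 6 (step 5): P = [2, 4, 6] / [3] / [5];  Q = [1, 2, 5] / [3] / [4]
  Insert 7 (step 6): P = [2, 4, 6, 7] / [3] / [5];  Q = [1, 2, 5, 6] / [3] / [4]
  Insert 1 (step 7): P = [1, 4, 6, 7] / [2] / [3] / [5];  Q = [1, 2, 5, 6] / [3] / [4] / [7]
Final shape: (4, 1, 1, 1).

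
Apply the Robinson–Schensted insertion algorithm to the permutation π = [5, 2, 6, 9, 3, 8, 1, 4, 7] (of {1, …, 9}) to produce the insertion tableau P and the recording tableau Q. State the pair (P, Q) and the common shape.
P = [1, 3, 4, 7] / [2, 6, 8] / [5, 9];  Q = [1, 3, 4, 9] / [2, 5, 6] / [7, 8];  common shape = (4, 3, 2)

Row-insert the values π_1, π_2, … into P one at a time, bumping the leftmost entry strictly greater than the inserted value down to the next row. The recording tableau Q records, in position (i, j), the step at which that cell was added to P.
  Insert 5 (step 1): P = [5];  Q = [1]
  Insert 2 (step 2): P = [2] / [5];  Q = [1] / [2]
  Insert 6 (step 3): P = [2, 6] / [5];  Q = [1, 3] / [2]
  Insert 9 (step 4): P = [2, 6, 9] / [5];  Q = [1, 3, 4] / [2]
  Insert 3 (step 5): P = [2, 3, 9] / [5, 6];  Q = [1, 3, 4] / [2, 5]
  Insert 8 (step 6): P = [2, 3, 8] / [5, 6, 9];  Q = [1, 3, 4] / [2, 5, 6]
  Insert 1 (step 7): P = [1, 3, 8] / [2, 6, 9] / [5];  Q = [1, 3, 4] / [2, 5, 6] / [7]
  Insert 4 (step 8): P = [1, 3, 4] / [2, 6, 8] / [5, 9];  Q = [1, 3, 4] / [2, 5, 6] / [7, 8]
  Insert 7 (step 9): P = [1, 3, 4, 7] / [2, 6, 8] / [5, 9];  Q = [1, 3, 4, 9] / [2, 5, 6] / [7, 8]
Final shape: (4, 3, 2).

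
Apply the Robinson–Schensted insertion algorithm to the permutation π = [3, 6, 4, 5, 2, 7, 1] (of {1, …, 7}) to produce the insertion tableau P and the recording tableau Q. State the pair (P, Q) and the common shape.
P = [1, 4, 5, 7] / [2] / [3] / [6];  Q = [1, 2, 4, 6] / [3] / [5] / [7];  common shape = (4, 1, 1, 1)

Row-insert the values π_1, π_2, … into P one at a time, bumping the leftmost entry strictly greater than the inserted value down to the next row. The recording tableau Q records, in position (i, j), the step at which that cell was added to P.
  Insert 3 (step 1): P = [3];  Q = [1]
  Insert 6 (step 2): P = [3, 6];  Q = [1, 2]
  Insert 4 (step 3): P = [3, 4] / [6];  Q = [1, 2] / [3]
  Insert 5 (step 4): P = [3, 4, 5] / [6];  Q = [1, 2, 4] / [3]
  Insert 2 (step 5): P = [2, 4, 5] / [3] / [6];  Q = [1, 2, 4] / [3] / [5]
  Insert 7 (step 6): P = [2, 4, 5, 7] / [3] / [6];  Q = [1, 2, 4, 6] / [3] / [5]
  Insert 1 (step 7): P = [1, 4, 5, 7] / [2] / [3] / [6];  Q = [1, 2, 4, 6] / [3] / [5] / [7]
Final shape: (4, 1, 1, 1).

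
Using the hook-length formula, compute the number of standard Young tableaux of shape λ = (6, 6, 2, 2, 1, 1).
# SYT of shape (6, 6, 2, 2, 1, 1) = 4511052

Hook-length formula: f^λ = n! / Π hook(c), product over all cells c of the Young diagram. For λ = (6, 6, 2, 2, 1, 1), n = 18 boxes. Hook lengths by row (left-to-right, top-to-bottom): [11, 8, 5, 4, 3, 2]; [10, 7, 4, 3, 2, 1]; [5, 2]; [4, 1]; [2]; [1]. Product of hooks = 1419264000. So f^λ = 18! / 1419264000 = 6402373705728000 / 1419264000 = 4511052.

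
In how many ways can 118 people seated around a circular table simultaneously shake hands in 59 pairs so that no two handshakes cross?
C_59 = 405944995127576985730643443367112

These noncrossing handshakes are counted by the Catalan number C_n = (1/(n + 1)) · C(2n, n). For n = 59: C_59 = (1/60) · C(118, 59) = 24356699707654619143838606602026720/60 = 405944995127576985730643443367112.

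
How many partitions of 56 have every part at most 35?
p(56, parts ≤ 35) = 524109

Use the recurrence p(n, m) = p(n, m−1) + p(n−m, m): either the largest part is < m (count p(n, m−1)) or the largest part is exactly m (remove one copy of m, count p(n−m, m)). With p(0, ·) = 1 this gives p(56, parts ≤ 35) = 524109. (By conjugating Young diagrams, this also counts partitions of 56 into at most 35 parts.)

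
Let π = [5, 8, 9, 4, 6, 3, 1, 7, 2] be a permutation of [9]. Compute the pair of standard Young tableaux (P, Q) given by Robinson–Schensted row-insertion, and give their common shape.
P = [1, 2, 7] / [3, 6, 9] / [4, 8] / [5];  Q = [1, 2, 3] / [4, 5, 8] / [6, 9] / [7];  common shape = (3, 3, 2, 1)

Row-insert the values π_1, π_2, … into P one at a time, bumping the leftmost entry strictly greater than the inserted value down to the next row. The recording tableau Q records, in position (i, j), the step at which that cell was added to P.
  Insert 5 (step 1): P = [5];  Q = [1]
  Insert 8 (step 2): P = [5, 8];  Q = [1, 2]
  Insert 9 (step 3): P = [5, 8, 9];  Q = [1, 2, 3]
  Insert 4 (step 4): P = [4, 8, 9] / [5];  Q = [1, 2, 3] / [4]
  Insert 6 (step 5): P = [4, 6, 9] / [5, 8];  Q = [1, 2, 3] / [4, 5]
  Insert 3 (step 6): P = [3, 6, 9] / [4, 8] / [5];  Q = [1, 2, 3] / [4, 5] / [6]
  Insert 1 (step 7): P = [1, 6, 9] / [3, 8] / [4] / [5];  Q = [1, 2, 3] / [4, 5] / [6] / [7]
  Insert 7 (step 8): P = [1, 6, 7] / [3, 8, 9] / [4] / [5];  Q = [1, 2, 3] / [4, 5, 8] / [6] / [7]
  Insert 2 (step 9): P = [1, 2, 7] / [3, 6, 9] / [4, 8] / [5];  Q = [1, 2, 3] / [4, 5, 8] / [6, 9] / [7]
Final shape: (3, 3, 2, 1).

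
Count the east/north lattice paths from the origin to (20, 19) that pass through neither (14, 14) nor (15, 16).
Number of paths = 40298733090

Inclusion–exclusion. Total paths: C(39, 20) = 68923264410. Through P₁: C(28, 14)·C(11, 6) = 18533869200. Through P₂: C(31, 15)·C(8, 5) = 16830250920. Since P₁ is strictly southwest of P₂, a monotone path through both must visit P₁ then P₂; paths through both = C(28, 14)·C(3, 1)·C(8, 5) = 6739588800. Avoid both = 68923264410 − 18533869200 − 16830250920 + 6739588800 = 40298733090.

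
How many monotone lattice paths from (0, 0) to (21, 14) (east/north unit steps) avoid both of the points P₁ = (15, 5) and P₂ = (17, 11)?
Number of paths = 1505959500

Inclusion–exclusion. Total paths: C(35, 21) = 2319959400. Through P₁: C(20, 15)·C(15, 6) = 77597520. Through P₂: C(28, 17)·C(7, 4) = 751596300. Since P₁ is strictly southwest of P₂, a monotone path through both must visit P₁ then P₂; paths through both = C(20, 15)·C(8, 2)·C(7, 4) = 15193920. Avoid both = 2319959400 − 77597520 − 751596300 + 15193920 = 1505959500.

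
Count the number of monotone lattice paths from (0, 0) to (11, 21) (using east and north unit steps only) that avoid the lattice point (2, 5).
Number of paths = 86122005

Total paths from (0, 0) to (11, 21): C(32, 11) = 129024480. Paths through (2, 5): (paths (0, 0) → (2, 5)) × (paths (2, 5) → (11, 21)) = C(7, 2) · C(25, 9) = 21 · 2042975 = 42902475. Avoidance count = 129024480 − 42902475 = 86122005.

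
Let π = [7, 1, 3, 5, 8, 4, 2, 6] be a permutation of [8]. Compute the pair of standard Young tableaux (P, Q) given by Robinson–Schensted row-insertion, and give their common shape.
P = [1, 2, 4, 6] / [3, 8] / [5] / [7];  Q = [1, 3, 4, 5] / [2, 8] / [6] / [7];  common shape = (4, 2, 1, 1)

Row-insert the values π_1, π_2, … into P one at a time, bumping the leftmost entry strictly greater than the inserted value down to the next row. The recording tableau Q records, in position (i, j), the step at which that cell was added to P.
  Insert 7 (step 1): P = [7];  Q = [1]
  Insert 1 (step 2): P = [1] / [7];  Q = [1] / [2]
  Insert 3 (step 3): P = [1, 3] / [7];  Q = [1, 3] / [2]
  Insert 5 (step 4): P = [1, 3, 5] / [7];  Q = [1, 3, 4] / [2]
  Insert 8 (step 5): P = [1, 3, 5, 8] / [7];  Q = [1, 3, 4, 5] / [2]
  Insert 4 (step 6): P = [1, 3, 4, 8] / [5] / [7];  Q = [1, 3, 4, 5] / [2] / [6]
  Insert 2 (step 7): P = [1, 2, 4, 8] / [3] / [5] / [7];  Q = [1, 3, 4, 5] / [2] / [6] / [7]
  Insert 6 (step 8): P = [1, 2, 4, 6] / [3, 8] / [5] / [7];  Q = [1, 3, 4, 5] / [2, 8] / [6] / [7]
Final shape: (4, 2, 1, 1).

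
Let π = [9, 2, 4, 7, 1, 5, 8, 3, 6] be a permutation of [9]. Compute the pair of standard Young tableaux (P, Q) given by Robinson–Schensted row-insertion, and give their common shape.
P = [1, 3, 5, 6] / [2, 4, 8] / [7] / [9];  Q = [1, 3, 4, 7] / [2, 6, 9] / [5] / [8];  common shape = (4, 3, 1, 1)

Row-insert the values π_1, π_2, … into P one at a time, bumping the leftmost entry strictly greater than the inserted value down to the next row. The recording tableau Q records, in position (i, j), the step at which that cell was added to P.
  Insert 9 (step 1): P = [9];  Q = [1]
  Insert 2 (step 2): P = [2] / [9];  Q = [1] / [2]
  Insert 4 (step 3): P = [2, 4] / [9];  Q = [1, 3] / [2]
  Insert 7 (step 4): P = [2, 4, 7] / [9];  Q = [1, 3, 4] / [2]
  Insert 1 (step 5): P = [1, 4, 7] / [2] / [9];  Q = [1, 3, 4] / [2] / [5]
  Insert 5 (step 6): P = [1, 4, 5] / [2, 7] / [9];  Q = [1, 3, 4] / [2, 6] / [5]
  Insert 8 (step 7): P = [1, 4, 5, 8] / [2, 7] / [9];  Q = [1, 3, 4, 7] / [2, 6] / [5]
  Insert 3 (step 8): P = [1, 3, 5, 8] / [2, 4] / [7] / [9];  Q = [1, 3, 4, 7] / [2, 6] / [5] / [8]
  Insert 6 (step 9): P = [1, 3, 5, 6] / [2, 4, 8] / [7] / [9];  Q = [1, 3, 4, 7] / [2, 6, 9] / [5] / [8]
Final shape: (4, 3, 1, 1).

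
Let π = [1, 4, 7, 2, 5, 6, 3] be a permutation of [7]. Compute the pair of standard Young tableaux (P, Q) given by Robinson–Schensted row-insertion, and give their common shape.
P = [1, 2, 3, 6] / [4, 5] / [7];  Q = [1, 2, 3, 6] / [4, 5] / [7];  common shape = (4, 2, 1)

Row-insert the values π_1, π_2, … into P one at a time, bumping the leftmost entry strictly greater than the inserted value down to the next row. The recording tableau Q records, in position (i, j), the step at which that cell was added to P.
  Insert 1 (step 1): P = [1];  Q = [1]
  Insert 4 (step 2): P = [1, 4];  Q = [1, 2]
  Insert 7 (step 3): P = [1, 4, 7];  Q = [1, 2, 3]
  Insert 2 (step 4): P = [1, 2, 7] / [4];  Q = [1, 2, 3] / [4]
  Insert 5 (step 5): P = [1, 2, 5] / [4, 7];  Q = [1, 2, 3] / [4, 5]
  Insert 6 (step 6): P = [1, 2, 5, 6] / [4, 7];  Q = [1, 2, 3, 6] / [4, 5]
  Insert 3 (step 7): P = [1, 2, 3, 6] / [4, 5] / [7];  Q = [1, 2, 3, 6] / [4, 5] / [7]
Final shape: (4, 2, 1).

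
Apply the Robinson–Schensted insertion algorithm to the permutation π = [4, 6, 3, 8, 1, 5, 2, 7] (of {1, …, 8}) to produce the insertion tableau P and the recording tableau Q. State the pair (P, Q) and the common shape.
P = [1, 2, 7] / [3, 5, 8] / [4, 6];  Q = [1, 2, 4] / [3, 6, 8] / [5, 7];  common shape = (3, 3, 2)

Row-insert the values π_1, π_2, … into P one at a time, bumping the leftmost entry strictly greater than the inserted value down to the next row. The recording tableau Q records, in position (i, j), the step at which that cell was added to P.
  Insert 4 (step 1): P = [4];  Q = [1]
  Insert 6 (step 2): P = [4, 6];  Q = [1, 2]
  Insert 3 (step 3): P = [3, 6] / [4];  Q = [1, 2] / [3]
  Insert 8 (step 4): P = [3, 6, 8] / [4];  Q = [1, 2, 4] / [3]
  Insert 1 (step 5): P = [1, 6, 8] / [3] / [4];  Q = [1, 2, 4] / [3] / [5]
  Insert 5 (step 6): P = [1, 5, 8] / [3, 6] / [4];  Q = [1, 2, 4] / [3, 6] / [5]
  Insert 2 (step 7): P = [1, 2, 8] / [3, 5] / [4, 6];  Q = [1, 2, 4] / [3, 6] / [5, 7]
  Insert 7 (step 8): P = [1, 2, 7] / [3, 5, 8] / [4, 6];  Q = [1, 2, 4] / [3, 6, 8] / [5, 7]
Final shape: (3, 3, 2).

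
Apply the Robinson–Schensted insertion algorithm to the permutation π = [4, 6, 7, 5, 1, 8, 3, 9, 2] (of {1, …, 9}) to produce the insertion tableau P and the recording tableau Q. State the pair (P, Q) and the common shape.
P = [1, 2, 7, 8, 9] / [3, 5] / [4] / [6];  Q = [1, 2, 3, 6, 8] / [4, 7] / [5] / [9];  common shape = (5, 2, 1, 1)

Row-insert the values π_1, π_2, … into P one at a time, bumping the leftmost entry strictly greater than the inserted value down to the next row. The recording tableau Q records, in position (i, j), the step at which that cell was added to P.
  Insert 4 (step 1): P = [4];  Q = [1]
  Insert 6 (step 2): P = [4, 6];  Q = [1, 2]
  Insert 7 (step 3): P = [4, 6, 7];  Q = [1, 2, 3]
  Insert 5 (step 4): P = [4, 5, 7] / [6];  Q = [1, 2, 3] / [4]
  Insert 1 (step 5): P = [1, 5, 7] / [4] / [6];  Q = [1, 2, 3] / [4] / [5]
  Insert 8 (step 6): P = [1, 5, 7, 8] / [4] / [6];  Q = [1, 2, 3, 6] / [4] / [5]
  Insert 3 (step 7): P = [1, 3, 7, 8] / [4, 5] / [6];  Q = [1, 2, 3, 6] / [4, 7] / [5]
  Insert 9 (step 8): P = [1, 3, 7, 8, 9] / [4, 5] / [6];  Q = [1, 2, 3, 6, 8] / [4, 7] / [5]
  Insert 2 (step 9): P = [1, 2, 7, 8, 9] / [3, 5] / [4] / [6];  Q = [1, 2, 3, 6, 8] / [4, 7] / [5] / [9]
Final shape: (5, 2, 1, 1).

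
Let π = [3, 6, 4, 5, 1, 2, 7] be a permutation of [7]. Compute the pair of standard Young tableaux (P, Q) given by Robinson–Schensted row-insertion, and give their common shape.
P = [1, 2, 5, 7] / [3, 4] / [6];  Q = [1, 2, 4, 7] / [3, 6] / [5];  common shape = (4, 2, 1)

Row-insert the values π_1, π_2, … into P one at a time, bumping the leftmost entry strictly greater than the inserted value down to the next row. The recording tableau Q records, in position (i, j), the step at which that cell was added to P.
  Insert 3 (step 1): P = [3];  Q = [1]
  Insert 6 (step 2): P = [3, 6];  Q = [1, 2]
  Insert 4 (step 3): P = [3, 4] / [6];  Q = [1, 2] / [3]
  Insert 5 (step 4): P = [3, 4, 5] / [6];  Q = [1, 2, 4] / [3]
  Insert 1 (step 5): P = [1, 4, 5] / [3] / [6];  Q = [1, 2, 4] / [3] / [5]
  Insert 2 (step 6): P = [1, 2, 5] / [3, 4] / [6];  Q = [1, 2, 4] / [3, 6] / [5]
  Insert 7 (step 7): P = [1, 2, 5, 7] / [3, 4] / [6];  Q = [1, 2, 4, 7] / [3, 6] / [5]
Final shape: (4, 2, 1).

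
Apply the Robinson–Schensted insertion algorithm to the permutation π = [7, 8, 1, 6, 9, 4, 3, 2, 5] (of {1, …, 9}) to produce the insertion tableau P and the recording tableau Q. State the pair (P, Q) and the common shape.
P = [1, 2, 5] / [3, 8, 9] / [4] / [6] / [7];  Q = [1, 2, 5] / [3, 4, 9] / [6] / [7] / [8];  common shape = (3, 3, 1, 1, 1)

Row-insert the values π_1, π_2, … into P one at a time, bumping the leftmost entry strictly greater than the inserted value down to the next row. The recording tableau Q records, in position (i, j), the step at which that cell was added to P.
  Insert 7 (step 1): P = [7];  Q = [1]
  Insert 8 (step 2): P = [7, 8];  Q = [1, 2]
  Insert 1 (step 3): P = [1, 8] / [7];  Q = [1, 2] / [3]
  Insert 6 (step 4): P = [1, 6] / [7, 8];  Q = [1, 2] / [3, 4]
  Insert 9 (step 5): P = [1, 6, 9] / [7, 8];  Q = [1, 2, 5] / [3, 4]
  Insert 4 (step 6): P = [1, 4, 9] / [6, 8] / [7];  Q = [1, 2, 5] / [3, 4] / [6]
  Insert 3 (step 7): P = [1, 3, 9] / [4, 8] / [6] / [7];  Q = [1, 2, 5] / [3, 4] / [6] / [7]
  Insert 2 (step 8): P = [1, 2, 9] / [3, 8] / [4] / [6] / [7];  Q = [1, 2, 5] / [3, 4] / [6] / [7] / [8]
  Insert 5 (step 9): P = [1, 2, 5] / [3, 8, 9] / [4] / [6] / [7];  Q = [1, 2, 5] / [3, 4, 9] / [6] / [7] / [8]
Final shape: (3, 3, 1, 1, 1).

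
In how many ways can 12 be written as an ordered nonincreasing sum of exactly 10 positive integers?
p(12, 10 parts) = 2

Partitions of n into exactly k parts ↔ partitions of n − k into at most k parts (subtract 1 from each part). For n = 12, k = 10, the partitions are: 3+1+1+1+1+1+1+1+1+1, 2+2+1+1+1+1+1+1+1+1. Count = 2.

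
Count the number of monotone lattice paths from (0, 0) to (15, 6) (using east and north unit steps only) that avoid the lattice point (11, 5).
Number of paths = 32424

Total paths from (0, 0) to (15, 6): C(21, 15) = 54264. Paths through (11, 5): (paths (0, 0) → (11, 5)) × (paths (11, 5) → (15, 6)) = C(16, 11) · C(5, 4) = 4368 · 5 = 21840. Avoidance count = 54264 − 21840 = 32424.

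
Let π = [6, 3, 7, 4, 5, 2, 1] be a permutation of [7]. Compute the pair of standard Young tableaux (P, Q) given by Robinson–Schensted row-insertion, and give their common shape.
P = [1, 4, 5] / [2, 7] / [3] / [6];  Q = [1, 3, 5] / [2, 4] / [6] / [7];  common shape = (3, 2, 1, 1)

Row-insert the values π_1, π_2, … into P one at a time, bumping the leftmost entry strictly greater than the inserted value down to the next row. The recording tableau Q records, in position (i, j), the step at which that cell was added to P.
  Insert 6 (step 1): P = [6];  Q = [1]
  Insert 3 (step 2): P = [3] / [6];  Q = [1] / [2]
  Insert 7 (step 3): P = [3, 7] / [6];  Q = [1, 3] / [2]
  Insert 4 (step 4): P = [3, 4] / [6, 7];  Q = [1, 3] / [2, 4]
  Insert 5 (step 5): P = [3, 4, 5] / [6, 7];  Q = [1, 3, 5] / [2, 4]
  Insert 2 (step 6): P = [2, 4, 5] / [3, 7] / [6];  Q = [1, 3, 5] / [2, 4] / [6]
  Insert 1 (step 7): P = [1, 4, 5] / [2, 7] / [3] / [6];  Q = [1, 3, 5] / [2, 4] / [6] / [7]
Final shape: (3, 2, 1, 1).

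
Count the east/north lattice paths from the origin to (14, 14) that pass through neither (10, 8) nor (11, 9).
Number of paths = 26422556

Inclusion–exclusion. Total paths: C(28, 14) = 40116600. Through P₁: C(18, 10)·C(10, 4) = 9189180. Through P₂: C(20, 11)·C(8, 3) = 9405760. Since P₁ is strictly southwest of P₂, a monotone path through both must visit P₁ then P₂; paths through both = C(18, 10)·C(2, 1)·C(8, 3) = 4900896. Avoid both = 40116600 − 9189180 − 9405760 + 4900896 = 26422556.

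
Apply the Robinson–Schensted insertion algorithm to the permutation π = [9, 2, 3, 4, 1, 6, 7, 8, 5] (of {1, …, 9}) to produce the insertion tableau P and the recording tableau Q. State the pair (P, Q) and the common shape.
P = [1, 3, 4, 5, 7, 8] / [2, 6] / [9];  Q = [1, 3, 4, 6, 7, 8] / [2, 9] / [5];  common shape = (6, 2, 1)

Row-insert the values π_1, π_2, … into P one at a time, bumping the leftmost entry strictly greater than the inserted value down to the next row. The recording tableau Q records, in position (i, j), the step at which that cell was added to P.
  Insert 9 (step 1): P = [9];  Q = [1]
  Insert 2 (step 2): P = [2] / [9];  Q = [1] / [2]
  Insert 3 (step 3): P = [2, 3] / [9];  Q = [1, 3] / [2]
  Insert 4 (step 4): P = [2, 3, 4] / [9];  Q = [1, 3, 4] / [2]
  Insert 1 (step 5): P = [1, 3, 4] / [2] / [9];  Q = [1, 3, 4] / [2] / [5]
  Insert 6 (step 6): P = [1, 3, 4, 6] / [2] / [9];  Q = [1, 3, 4, 6] / [2] / [5]
  Insert 7 (step 7): P = [1, 3, 4, 6, 7] / [2] / [9];  Q = [1, 3, 4, 6, 7] / [2] / [5]
  Insert 8 (step 8): P = [1, 3, 4, 6, 7, 8] / [2] / [9];  Q = [1, 3, 4, 6, 7, 8] / [2] / [5]
  Insert 5 (step 9): P = [1, 3, 4, 5, 7, 8] / [2, 6] / [9];  Q = [1, 3, 4, 6, 7, 8] / [2, 9] / [5]
Final shape: (6, 2, 1).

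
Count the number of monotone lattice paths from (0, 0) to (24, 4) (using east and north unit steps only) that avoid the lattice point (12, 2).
Number of paths = 12194

Total paths from (0, 0) to (24, 4): C(28, 24) = 20475. Paths through (12, 2): (paths (0, 0) → (12, 2)) × (paths (12, 2) → (24, 4)) = C(14, 12) · C(14, 12) = 91 · 91 = 8281. Avoidance count = 20475 − 8281 = 12194.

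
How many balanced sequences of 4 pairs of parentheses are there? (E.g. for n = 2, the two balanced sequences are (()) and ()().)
C_4 = 14

These balanced parentheses are counted by the Catalan number C_n = (1/(n + 1)) · C(2n, n). For n = 4: C_4 = (1/5) · C(8, 4) = 70/5 = 14.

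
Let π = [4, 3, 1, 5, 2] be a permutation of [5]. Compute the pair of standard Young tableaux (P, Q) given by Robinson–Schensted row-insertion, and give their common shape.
P = [1, 2] / [3, 5] / [4];  Q = [1, 4] / [2, 5] / [3];  common shape = (2, 2, 1)

Row-insert the values π_1, π_2, … into P one at a time, bumping the leftmost entry strictly greater than the inserted value down to the next row. The recording tableau Q records, in position (i, j), the step at which that cell was added to P.
  Insert 4 (step 1): P = [4];  Q = [1]
  Insert 3 (step 2): P = [3] / [4];  Q = [1] / [2]
  Insert 1 (step 3): P = [1] / [3] / [4];  Q = [1] / [2] / [3]
  Insert 5 (step 4): P = [1, 5] / [3] / [4];  Q = [1, 4] / [2] / [3]
  Insert 2 (step 5): P = [1, 2] / [3, 5] / [4];  Q = [1, 4] / [2, 5] / [3]
Final shape: (2, 2, 1).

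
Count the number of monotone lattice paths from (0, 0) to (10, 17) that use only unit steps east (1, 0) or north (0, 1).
Number of paths = 8436285

A monotone lattice path from (0, 0) to (10, 17) consists of 10 east steps and 17 north steps in some order, so it is determined by which 10 of the 27 steps are east. The count is C(27, 10) = 8436285.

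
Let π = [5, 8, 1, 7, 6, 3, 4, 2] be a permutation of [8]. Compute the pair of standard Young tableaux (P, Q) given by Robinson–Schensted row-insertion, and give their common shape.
P = [1, 2, 4] / [3, 6] / [5] / [7] / [8];  Q = [1, 2, 7] / [3, 4] / [5] / [6] / [8];  common shape = (3, 2, 1, 1, 1)

Row-insert the values π_1, π_2, … into P one at a time, bumping the leftmost entry strictly greater than the inserted value down to the next row. The recording tableau Q records, in position (i, j), the step at which that cell was added to P.
  Insert 5 (step 1): P = [5];  Q = [1]
  Insert 8 (step 2): P = [5, 8];  Q = [1, 2]
  Insert 1 (step 3): P = [1, 8] / [5];  Q = [1, 2] / [3]
  Insert 7 (step 4): P = [1, 7] / [5, 8];  Q = [1, 2] / [3, 4]
  Insert 6 (step 5): P = [1, 6] / [5, 7] / [8];  Q = [1, 2] / [3, 4] / [5]
  Insert 3 (step 6): P = [1, 3] / [5, 6] / [7] / [8];  Q = [1, 2] / [3, 4] / [5] / [6]
  Insert 4 (step 7): P = [1, 3, 4] / [5, 6] / [7] / [8];  Q = [1, 2, 7] / [3, 4] / [5] / [6]
  Insert 2 (step 8): P = [1, 2, 4] / [3, 6] / [5] / [7] / [8];  Q = [1, 2, 7] / [3, 4] / [5] / [6] / [8]
Final shape: (3, 2, 1, 1, 1).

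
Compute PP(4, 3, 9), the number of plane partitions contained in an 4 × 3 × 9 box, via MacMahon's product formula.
PP(4, 3, 9) = 13026013

Evaluate the triple product over i = 1..4, j = 1..3, k = 1..9. The factors are (2/1) · (3/2) · (4/3) · (5/4) · (6/5) · (7/6) · (8/7) · (9/8) · … (108 factors total). The numerators and denominators telescope so the product is an integer; carrying out the multiplication exactly gives PP(4, 3, 9) = 13026013.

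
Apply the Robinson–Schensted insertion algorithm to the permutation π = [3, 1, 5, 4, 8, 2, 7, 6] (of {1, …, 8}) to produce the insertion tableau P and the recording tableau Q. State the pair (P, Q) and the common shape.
P = [1, 2, 6] / [3, 4, 7] / [5, 8];  Q = [1, 3, 5] / [2, 4, 7] / [6, 8];  common shape = (3, 3, 2)

Row-insert the values π_1, π_2, … into P one at a time, bumping the leftmost entry strictly greater than the inserted value down to the next row. The recording tableau Q records, in position (i, j), the step at which that cell was added to P.
  Insert 3 (step 1): P = [3];  Q = [1]
  Insert 1 (step 2): P = [1] / [3];  Q = [1] / [2]
  Insert 5 (step 3): P = [1, 5] / [3];  Q = [1, 3] / [2]
  Insert 4 (step 4): P = [1, 4] / [3, 5];  Q = [1, 3] / [2, 4]
  Insert 8 (step 5): P = [1, 4, 8] / [3, 5];  Q = [1, 3, 5] / [2, 4]
  Insert 2 (step 6): P = [1, 2, 8] / [3, 4] / [5];  Q = [1, 3, 5] / [2, 4] / [6]
  Insert 7 (step 7): P = [1, 2, 7] / [3, 4, 8] / [5];  Q = [1, 3, 5] / [2, 4, 7] / [6]
  Insert 6 (step 8): P = [1, 2, 6] / [3, 4, 7] / [5, 8];  Q = [1, 3, 5] / [2, 4, 7] / [6, 8]
Final shape: (3, 3, 2).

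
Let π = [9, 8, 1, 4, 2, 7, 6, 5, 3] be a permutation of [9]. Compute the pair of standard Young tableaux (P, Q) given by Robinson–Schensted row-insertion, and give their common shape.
P = [1, 2, 3] / [4, 5] / [6] / [7] / [8] / [9];  Q = [1, 4, 6] / [2, 7] / [3] / [5] / [8] / [9];  common shape = (3, 2, 1, 1, 1, 1)

Row-insert the values π_1, π_2, … into P one at a time, bumping the leftmost entry strictly greater than the inserted value down to the next row. The recording tableau Q records, in position (i, j), the step at which that cell was added to P.
  Insert 9 (step 1): P = [9];  Q = [1]
  Insert 8 (step 2): P = [8] / [9];  Q = [1] / [2]
  Insert 1 (step 3): P = [1] / [8] / [9];  Q = [1] / [2] / [3]
  Insert 4 (step 4): P = [1, 4] / [8] / [9];  Q = [1, 4] / [2] / [3]
  Insert 2 (step 5): P = [1, 2] / [4] / [8] / [9];  Q = [1, 4] / [2] / [3] / [5]
  Insert 7 (step 6): P = [1, 2, 7] / [4] / [8] / [9];  Q = [1, 4, 6] / [2] / [3] / [5]
  Insert 6 (step 7): P = [1, 2, 6] / [4, 7] / [8] / [9];  Q = [1, 4, 6] / [2, 7] / [3] / [5]
  Insert 5 (step 8): P = [1, 2, 5] / [4, 6] / [7] / [8] / [9];  Q = [1, 4, 6] / [2, 7] / [3] / [5] / [8]
  Insert 3 (step 9): P = [1, 2, 3] / [4, 5] / [6] / [7] / [8] / [9];  Q = [1, 4, 6] / [2, 7] / [3] / [5] / [8] / [9]
Final shape: (3, 2, 1, 1, 1, 1).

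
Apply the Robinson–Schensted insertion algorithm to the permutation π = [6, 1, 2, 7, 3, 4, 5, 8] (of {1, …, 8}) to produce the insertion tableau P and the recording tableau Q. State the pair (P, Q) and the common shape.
P = [1, 2, 3, 4, 5, 8] / [6, 7];  Q = [1, 3, 4, 6, 7, 8] / [2, 5];  common shape = (6, 2)

Row-insert the values π_1, π_2, … into P one at a time, bumping the leftmost entry strictly greater than the inserted value down to the next row. The recording tableau Q records, in position (i, j), the step at which that cell was added to P.
  Insert 6 (step 1): P = [6];  Q = [1]
  Insert 1 (step 2): P = [1] / [6];  Q = [1] / [2]
  Insert 2 (step 3): P = [1, 2] / [6];  Q = [1, 3] / [2]
  Insert 7 (step 4): P = [1, 2, 7] / [6];  Q = [1, 3, 4] / [2]
  Insert 3 (step 5): P = [1, 2, 3] / [6, 7];  Q = [1, 3, 4] / [2, 5]
  Insert 4 (step 6): P = [1, 2, 3, 4] / [6, 7];  Q = [1, 3, 4, 6] / [2, 5]
  Insert 5 (step 7): P = [1, 2, 3, 4, 5] / [6, 7];  Q = [1, 3, 4, 6, 7] / [2, 5]
  Insert 8 (step 8): P = [1, 2, 3, 4, 5, 8] / [6, 7];  Q = [1, 3, 4, 6, 7, 8] / [2, 5]
Final shape: (6, 2).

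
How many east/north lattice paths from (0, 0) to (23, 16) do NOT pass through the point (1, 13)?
Number of paths = 37711228790

Total paths from (0, 0) to (23, 16): C(39, 23) = 37711260990. Paths through (1, 13): (paths (0, 0) → (1, 13)) × (paths (1, 13) → (23, 16)) = C(14, 1) · C(25, 22) = 14 · 2300 = 32200. Avoidance count = 37711260990 − 32200 = 37711228790.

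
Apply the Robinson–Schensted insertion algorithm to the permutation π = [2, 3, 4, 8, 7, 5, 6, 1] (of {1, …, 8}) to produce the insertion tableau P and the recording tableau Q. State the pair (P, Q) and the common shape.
P = [1, 3, 4, 5, 6] / [2] / [7] / [8];  Q = [1, 2, 3, 4, 7] / [5] / [6] / [8];  common shape = (5, 1, 1, 1)

Row-insert the values π_1, π_2, … into P one at a time, bumping the leftmost entry strictly greater than the inserted value down to the next row. The recording tableau Q records, in position (i, j), the step at which that cell was added to P.
  Insert 2 (step 1): P = [2];  Q = [1]
  Insert 3 (step 2): P = [2, 3];  Q = [1, 2]
  Insert 4 (step 3): P = [2, 3, 4];  Q = [1, 2, 3]
  Insert 8 (step 4): P = [2, 3, 4, 8];  Q = [1, 2, 3, 4]
  Insert 7 (step 5): P = [2, 3, 4, 7] / [8];  Q = [1, 2, 3, 4] / [5]
  Insert 5 (step 6): P = [2, 3, 4, 5] / [7] / [8];  Q = [1, 2, 3, 4] / [5] / [6]
  Insert 6 (step 7): P = [2, 3, 4, 5, 6] / [7] / [8];  Q = [1, 2, 3, 4, 7] / [5] / [6]
  Insert 1 (step 8): P = [1, 3, 4, 5, 6] / [2] / [7] / [8];  Q = [1, 2, 3, 4, 7] / [5] / [6] / [8]
Final shape: (5, 1, 1, 1).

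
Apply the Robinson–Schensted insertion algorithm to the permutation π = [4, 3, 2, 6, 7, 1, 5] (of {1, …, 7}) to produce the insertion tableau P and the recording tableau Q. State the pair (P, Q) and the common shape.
P = [1, 5, 7] / [2, 6] / [3] / [4];  Q = [1, 4, 5] / [2, 7] / [3] / [6];  common shape = (3, 2, 1, 1)

Row-insert the values π_1, π_2, … into P one at a time, bumping the leftmost entry strictly greater than the inserted value down to the next row. The recording tableau Q records, in position (i, j), the step at which that cell was added to P.
  Insert 4 (step 1): P = [4];  Q = [1]
  Insert 3 (step 2): P = [3] / [4];  Q = [1] / [2]
  Insert 2 (step 3): P = [2] / [3] / [4];  Q = [1] / [2] / [3]
  Insert 6 (step 4): P = [2, 6] / [3] / [4];  Q = [1, 4] / [2] / [3]
  Insert 7 (step 5): P = [2, 6, 7] / [3] / [4];  Q = [1, 4, 5] / [2] / [3]
  Insert 1 (step 6): P = [1, 6, 7] / [2] / [3] / [4];  Q = [1, 4, 5] / [2] / [3] / [6]
  Insert 5 (step 7): P = [1, 5, 7] / [2, 6] / [3] / [4];  Q = [1, 4, 5] / [2, 7] / [3] / [6]
Final shape: (3, 2, 1, 1).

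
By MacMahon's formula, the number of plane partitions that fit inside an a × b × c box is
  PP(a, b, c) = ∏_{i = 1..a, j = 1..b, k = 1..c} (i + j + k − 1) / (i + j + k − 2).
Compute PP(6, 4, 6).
PP(6, 4, 6) = 1447482465

Evaluate the triple product over i = 1..6, j = 1..4, k = 1..6. The factors are (2/1) · (3/2) · (4/3) · (5/4) · (6/5) · (7/6) · (3/2) · (4/3) · … (144 factors total). The numerators and denominators telescope so the product is an integer; carrying out the multiplication exactly gives PP(6, 4, 6) = 1447482465.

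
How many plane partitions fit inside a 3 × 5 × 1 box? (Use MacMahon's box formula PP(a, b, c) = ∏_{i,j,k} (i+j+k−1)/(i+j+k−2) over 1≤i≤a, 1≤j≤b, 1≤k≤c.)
PP(3, 5, 1) = 56

Evaluate the triple product over i = 1..3, j = 1..5, k = 1..1. The factors are (2/1) · (3/2) · (4/3) · (5/4) · (6/5) · (3/2) · (4/3) · (5/4) · … (15 factors total). The numerators and denominators telescope so the product is an integer; carrying out the multiplication exactly gives PP(3, 5, 1) = 56.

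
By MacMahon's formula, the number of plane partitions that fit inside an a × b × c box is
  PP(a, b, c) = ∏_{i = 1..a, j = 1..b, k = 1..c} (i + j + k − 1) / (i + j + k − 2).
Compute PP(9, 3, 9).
PP(9, 3, 9) = 1371597504992

Evaluate the triple product over i = 1..9, j = 1..3, k = 1..9. The factors are (2/1) · (3/2) · (4/3) · (5/4) · (6/5) · (7/6) · (8/7) · (9/8) · … (243 factors total). The numerators and denominators telescope so the product is an integer; carrying out the multiplication exactly gives PP(9, 3, 9) = 1371597504992.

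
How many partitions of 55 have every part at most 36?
p(55, parts ≤ 36) = 449679

Use the recurrence p(n, m) = p(n, m−1) + p(n−m, m): either the largest part is < m (count p(n, m−1)) or the largest part is exactly m (remove one copy of m, count p(n−m, m)). With p(0, ·) = 1 this gives p(55, parts ≤ 36) = 449679. (By conjugating Young diagrams, this also counts partitions of 55 into at most 36 parts.)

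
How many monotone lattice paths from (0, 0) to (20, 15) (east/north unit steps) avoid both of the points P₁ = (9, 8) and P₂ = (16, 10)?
Number of paths = 1915293270

Inclusion–exclusion. Total paths: C(35, 20) = 3247943160. Through P₁: C(17, 9)·C(18, 11) = 773641440. Through P₂: C(26, 16)·C(9, 4) = 669278610. Since P₁ is strictly southwest of P₂, a monotone path through both must visit P₁ then P₂; paths through both = C(17, 9)·C(9, 7)·C(9, 4) = 110270160. Avoid both = 3247943160 − 773641440 − 669278610 + 110270160 = 1915293270.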